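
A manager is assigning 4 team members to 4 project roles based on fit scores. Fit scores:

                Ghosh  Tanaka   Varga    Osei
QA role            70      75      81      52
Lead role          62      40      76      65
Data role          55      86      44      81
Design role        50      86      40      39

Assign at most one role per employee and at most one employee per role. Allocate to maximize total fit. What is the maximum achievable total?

Max total: 313 pts

This is the linear assignment problem.
Optimal: Ghosh→QA role (70 pts), Tanaka→Design role (86 pts), Varga→Lead role (76 pts), Osei→Data role (81 pts) — total 70+86+76+81 = 313 pts.
Max-entry greedy (repeatedly take the single best remaining cell) gives 282 pts, worse by 31.
Swapping Tanaka↔Osei (Tanaka→Data role 86 pts, Osei→Design role 39 pts) loses 42.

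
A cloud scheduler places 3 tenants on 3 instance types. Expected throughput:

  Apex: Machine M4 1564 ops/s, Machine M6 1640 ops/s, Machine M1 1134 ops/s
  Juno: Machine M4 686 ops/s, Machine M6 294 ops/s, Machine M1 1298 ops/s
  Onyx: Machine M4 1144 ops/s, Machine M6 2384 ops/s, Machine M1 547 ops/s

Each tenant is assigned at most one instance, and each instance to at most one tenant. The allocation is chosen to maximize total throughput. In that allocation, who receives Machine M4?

Apex receives Machine M4.

Optimal: Apex→Machine M4 (1564 ops/s), Juno→Machine M1 (1298 ops/s), Onyx→Machine M6 (2384 ops/s) — total 1564+1298+2384 = 5246 ops/s.
No other one-to-one assignment exceeds 5246 ops/s.
Apex's own top instance is Machine M6 (1640 ops/s), but forcing Apex→Machine M6 and reassigning the rest optimally gives only 4082 ops/s — worse by 1164.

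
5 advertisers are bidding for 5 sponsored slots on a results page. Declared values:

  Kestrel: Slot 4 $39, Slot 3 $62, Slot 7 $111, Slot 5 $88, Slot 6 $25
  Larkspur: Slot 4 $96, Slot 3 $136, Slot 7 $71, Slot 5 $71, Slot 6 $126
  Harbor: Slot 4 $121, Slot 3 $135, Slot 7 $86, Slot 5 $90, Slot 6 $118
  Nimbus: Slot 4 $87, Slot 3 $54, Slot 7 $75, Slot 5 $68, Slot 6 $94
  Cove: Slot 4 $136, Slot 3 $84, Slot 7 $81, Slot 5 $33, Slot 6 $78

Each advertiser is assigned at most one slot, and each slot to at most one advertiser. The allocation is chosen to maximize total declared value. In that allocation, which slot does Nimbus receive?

Nimbus receives Slot 5.

This is the linear assignment problem.
Optimal: Kestrel→Slot 7 ($111), Larkspur→Slot 6 ($126), Harbor→Slot 3 ($135), Nimbus→Slot 5 ($68), Cove→Slot 4 ($136) — total 111+126+135+68+136 = $576.
Row-greedy (each advertiser in turn takes its best remaining slot) gives $495, worse by 81.
Next-best assignment: Kestrel→Slot 7, Larkspur→Slot 3, Harbor→Slot 6, Nimbus→Slot 5, Cove→Slot 4 = $569.
Checked against all permutations: $576 is optimal.
Nimbus's own top slot is Slot 6 ($94), but forcing Nimbus→Slot 6 and reassigning the rest optimally gives only $567 — worse by 9.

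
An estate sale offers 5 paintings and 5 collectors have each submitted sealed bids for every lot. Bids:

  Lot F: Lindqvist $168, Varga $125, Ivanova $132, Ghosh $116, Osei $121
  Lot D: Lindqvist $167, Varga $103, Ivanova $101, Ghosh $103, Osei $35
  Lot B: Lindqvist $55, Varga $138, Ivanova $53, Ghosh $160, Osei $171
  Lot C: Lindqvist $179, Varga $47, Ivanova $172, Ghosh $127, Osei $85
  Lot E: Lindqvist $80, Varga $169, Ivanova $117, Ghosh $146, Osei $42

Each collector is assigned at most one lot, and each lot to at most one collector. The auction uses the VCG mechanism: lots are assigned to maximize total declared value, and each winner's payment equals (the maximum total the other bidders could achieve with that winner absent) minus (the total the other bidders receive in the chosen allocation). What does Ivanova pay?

Efficient allocation: Lindqvist→Lot D ($167), Varga→Lot E ($169), Ivanova→Lot C ($172), Ghosh→Lot F ($116), Osei→Lot B ($171); total welfare W = $795.
Ivanova receives Lot C at value $172, so the others get W − 172 = $623.
Without Ivanova: best allocation of the remaining 4 bidders over all 5 lots is Lindqvist→Lot F ($168), Varga→Lot E ($169), Ghosh→Lot C ($127), Osei→Lot B ($171), total $635.
VCG payment = (others' best without Ivanova) − (others' welfare with Ivanova) = 635 − 623 = $12.

Ivanova pays $12.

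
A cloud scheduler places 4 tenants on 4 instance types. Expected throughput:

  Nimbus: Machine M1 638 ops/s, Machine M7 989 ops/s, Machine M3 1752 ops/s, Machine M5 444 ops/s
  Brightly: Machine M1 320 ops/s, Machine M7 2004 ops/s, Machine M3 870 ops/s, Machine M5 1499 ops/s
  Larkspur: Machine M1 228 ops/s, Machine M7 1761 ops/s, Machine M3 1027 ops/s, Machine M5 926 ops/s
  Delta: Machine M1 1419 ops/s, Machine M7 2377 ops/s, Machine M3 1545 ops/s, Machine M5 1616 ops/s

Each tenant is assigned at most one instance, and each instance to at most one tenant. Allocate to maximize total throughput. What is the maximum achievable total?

Max total: 6431 ops/s

Treat this as an assignment problem: match each tenant to one instance.
Optimal: Nimbus→Machine M3 (1752 ops/s), Brightly→Machine M5 (1499 ops/s), Larkspur→Machine M7 (1761 ops/s), Delta→Machine M1 (1419 ops/s) — total 1752+1499+1761+1419 = 6431 ops/s.
Next-best assignment: Nimbus→Machine M3, Brightly→Machine M7, Larkspur→Machine M5, Delta→Machine M1 = 6101 ops/s.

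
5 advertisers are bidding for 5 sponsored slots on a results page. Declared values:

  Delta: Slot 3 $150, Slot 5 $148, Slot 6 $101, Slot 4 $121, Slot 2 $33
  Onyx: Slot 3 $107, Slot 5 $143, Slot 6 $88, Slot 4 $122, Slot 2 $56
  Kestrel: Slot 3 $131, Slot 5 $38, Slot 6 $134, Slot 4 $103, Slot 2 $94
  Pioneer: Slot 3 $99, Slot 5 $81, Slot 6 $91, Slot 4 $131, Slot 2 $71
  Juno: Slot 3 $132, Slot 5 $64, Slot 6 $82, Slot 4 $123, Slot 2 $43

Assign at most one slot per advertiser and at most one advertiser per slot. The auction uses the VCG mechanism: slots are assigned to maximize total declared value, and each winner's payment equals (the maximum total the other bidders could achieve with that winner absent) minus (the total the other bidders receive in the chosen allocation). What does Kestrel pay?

Efficient allocation: Delta→Slot 3 ($150), Onyx→Slot 5 ($143), Kestrel→Slot 6 ($134), Pioneer→Slot 2 ($71), Juno→Slot 4 ($123); total welfare W = $621.
Kestrel receives Slot 6 at value $134, so the others get W − 134 = $487.
Without Kestrel: best allocation of the remaining 4 bidders over all 5 slots is Delta→Slot 3 ($150), Onyx→Slot 5 ($143), Pioneer→Slot 6 ($91), Juno→Slot 4 ($123), total $507.
VCG payment = (others' best without Kestrel) − (others' welfare with Kestrel) = 507 − 487 = $20.

Kestrel pays $20.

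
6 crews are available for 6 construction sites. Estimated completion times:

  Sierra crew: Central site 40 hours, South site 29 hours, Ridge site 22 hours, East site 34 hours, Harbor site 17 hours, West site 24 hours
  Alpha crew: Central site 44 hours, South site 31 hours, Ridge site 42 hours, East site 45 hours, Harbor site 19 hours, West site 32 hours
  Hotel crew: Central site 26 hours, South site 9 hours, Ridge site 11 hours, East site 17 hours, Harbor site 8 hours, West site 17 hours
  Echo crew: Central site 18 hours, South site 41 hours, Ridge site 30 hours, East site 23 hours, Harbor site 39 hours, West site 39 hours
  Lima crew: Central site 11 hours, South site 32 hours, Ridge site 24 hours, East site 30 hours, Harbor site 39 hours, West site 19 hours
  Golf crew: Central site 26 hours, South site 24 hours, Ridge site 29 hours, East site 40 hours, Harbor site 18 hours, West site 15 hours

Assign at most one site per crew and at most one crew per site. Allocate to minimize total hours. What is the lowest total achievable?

Min total: 99 hours

Optimal: Sierra crew→Ridge site (22 hours), Alpha crew→Harbor site (19 hours), Hotel crew→South site (9 hours), Echo crew→East site (23 hours), Lima crew→Central site (11 hours), Golf crew→West site (15 hours) — total 22+19+9+23+11+15 = 99 hours.
Row-greedy (each crew in turn takes its cheapest remaining site) gives 136 hours, worse by 37.
Next-best assignment: Sierra crew→South site, Alpha crew→Harbor site, Hotel crew→Ridge site, Echo crew→East site, Lima crew→Central site, Golf crew→West site = 108 hours.
Checked against all permutations: 99 hours is optimal.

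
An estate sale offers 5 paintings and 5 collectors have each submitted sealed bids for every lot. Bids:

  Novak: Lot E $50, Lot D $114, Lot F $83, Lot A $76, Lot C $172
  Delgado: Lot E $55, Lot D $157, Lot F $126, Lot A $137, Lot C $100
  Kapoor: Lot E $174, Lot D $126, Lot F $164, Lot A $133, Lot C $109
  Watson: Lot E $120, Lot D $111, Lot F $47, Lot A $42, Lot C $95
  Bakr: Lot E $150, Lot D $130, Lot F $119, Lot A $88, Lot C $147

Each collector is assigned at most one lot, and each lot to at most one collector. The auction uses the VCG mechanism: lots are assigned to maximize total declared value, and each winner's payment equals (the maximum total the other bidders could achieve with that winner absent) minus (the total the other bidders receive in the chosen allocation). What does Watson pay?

Efficient allocation: Novak→Lot C ($172), Delgado→Lot A ($137), Kapoor→Lot F ($164), Watson→Lot D ($111), Bakr→Lot E ($150); total welfare W = $734.
Watson receives Lot D at value $111, so the others get W − 111 = $623.
Without Watson: best allocation of the remaining 4 bidders over all 5 lots is Novak→Lot C ($172), Delgado→Lot D ($157), Kapoor→Lot F ($164), Bakr→Lot E ($150), total $643.
VCG payment = (others' best without Watson) − (others' welfare with Watson) = 643 − 623 = $20.

Watson pays $20.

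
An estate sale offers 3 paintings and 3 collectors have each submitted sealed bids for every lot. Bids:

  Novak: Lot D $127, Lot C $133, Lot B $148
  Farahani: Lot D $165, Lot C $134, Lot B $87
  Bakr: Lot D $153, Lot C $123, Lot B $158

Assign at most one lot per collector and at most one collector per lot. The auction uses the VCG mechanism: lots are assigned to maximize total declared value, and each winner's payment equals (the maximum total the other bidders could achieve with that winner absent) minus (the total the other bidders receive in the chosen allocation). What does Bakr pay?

Efficient allocation: Novak→Lot C ($133), Farahani→Lot D ($165), Bakr→Lot B ($158); total welfare W = $456.
Bakr receives Lot B at value $158, so the others get W − 158 = $298.
Without Bakr: best allocation of the remaining 2 bidders over all 3 lots is Novak→Lot B ($148), Farahani→Lot D ($165), total $313.
VCG payment = (others' best without Bakr) − (others' welfare with Bakr) = 313 − 298 = $15.

Bakr pays $15.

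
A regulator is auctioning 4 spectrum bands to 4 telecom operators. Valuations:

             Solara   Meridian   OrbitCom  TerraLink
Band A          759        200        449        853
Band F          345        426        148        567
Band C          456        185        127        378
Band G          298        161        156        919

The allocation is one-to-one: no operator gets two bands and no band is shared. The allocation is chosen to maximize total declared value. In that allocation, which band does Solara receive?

This is a one-to-one assignment (maximum-weight bipartite matching).
Optimal: Solara→Band C ($456M), Meridian→Band F ($426M), OrbitCom→Band A ($449M), TerraLink→Band G ($919M) — total 456+426+449+919 = $2250M.
Row-greedy (each operator in turn takes its best remaining band) gives $1719M, worse by 531.
Swapping OrbitCom↔Meridian (OrbitCom→Band F $148M, Meridian→Band A $200M) loses 527.
Solara's own top band is Band A ($759M), but forcing Solara→Band A and reassigning the rest optimally gives only $2231M — worse by 19.

Solara receives Band C.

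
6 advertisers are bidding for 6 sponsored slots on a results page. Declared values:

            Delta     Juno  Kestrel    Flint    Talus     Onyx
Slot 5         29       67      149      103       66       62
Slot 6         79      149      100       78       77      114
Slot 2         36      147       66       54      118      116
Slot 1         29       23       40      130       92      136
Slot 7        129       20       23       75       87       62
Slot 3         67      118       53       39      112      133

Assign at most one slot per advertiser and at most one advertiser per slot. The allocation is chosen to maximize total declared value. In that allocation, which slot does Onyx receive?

Optimal: Delta→Slot 7 ($129), Juno→Slot 6 ($149), Kestrel→Slot 5 ($149), Flint→Slot 1 ($130), Talus→Slot 2 ($118), Onyx→Slot 3 ($133) — total 129+149+149+130+118+133 = $808.
Column-greedy (each slot in turn goes to its best remaining advertiser) gives $720, worse by 88.
Swapping Delta↔Flint (Delta→Slot 1 $29, Flint→Slot 7 $75) loses 155.
Onyx's own top slot is Slot 1 ($136), but forcing Onyx→Slot 1 and reassigning the rest optimally gives only $751 — worse by 57.

Onyx receives Slot 3.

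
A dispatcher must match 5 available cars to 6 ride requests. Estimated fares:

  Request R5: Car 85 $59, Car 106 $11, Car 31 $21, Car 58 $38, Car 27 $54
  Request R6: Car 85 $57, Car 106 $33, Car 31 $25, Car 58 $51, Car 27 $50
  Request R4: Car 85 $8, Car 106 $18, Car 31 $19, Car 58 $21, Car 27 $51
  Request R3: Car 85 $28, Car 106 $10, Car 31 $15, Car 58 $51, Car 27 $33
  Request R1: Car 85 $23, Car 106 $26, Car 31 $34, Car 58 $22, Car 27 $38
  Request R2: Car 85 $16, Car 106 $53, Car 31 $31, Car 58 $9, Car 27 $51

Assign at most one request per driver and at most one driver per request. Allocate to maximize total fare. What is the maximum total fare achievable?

Optimal: Car 85→Request R6 ($57), Car 106→Request R2 ($53), Car 31→Request R1 ($34), Car 58→Request R3 ($51), Car 27→Request R5 ($54) — total 57+53+34+51+54 = $249.
Max-entry greedy (repeatedly take the single best remaining cell) gives $248, worse by 1.
Swapping Car 27↔Car 58 (Car 27→Request R3 $33, Car 58→Request R5 $38) loses 34.
Every other assignment is strictly worse.

Max total: $249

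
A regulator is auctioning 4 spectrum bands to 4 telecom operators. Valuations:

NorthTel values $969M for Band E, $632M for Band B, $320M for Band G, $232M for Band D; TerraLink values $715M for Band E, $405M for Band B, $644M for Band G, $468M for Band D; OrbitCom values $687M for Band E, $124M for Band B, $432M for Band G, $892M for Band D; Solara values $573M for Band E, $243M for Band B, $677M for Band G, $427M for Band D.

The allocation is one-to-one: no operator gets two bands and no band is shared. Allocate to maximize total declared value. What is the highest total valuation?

Max total: $2943M

Optimal: NorthTel→Band E ($969M), TerraLink→Band B ($405M), OrbitCom→Band D ($892M), Solara→Band G ($677M) — total 969+405+892+677 = $2943M.
Row-greedy (each operator in turn takes its best remaining band) gives $2748M, worse by 195.
Next-best assignment: NorthTel→Band B, TerraLink→Band E, OrbitCom→Band D, Solara→Band G = $2916M.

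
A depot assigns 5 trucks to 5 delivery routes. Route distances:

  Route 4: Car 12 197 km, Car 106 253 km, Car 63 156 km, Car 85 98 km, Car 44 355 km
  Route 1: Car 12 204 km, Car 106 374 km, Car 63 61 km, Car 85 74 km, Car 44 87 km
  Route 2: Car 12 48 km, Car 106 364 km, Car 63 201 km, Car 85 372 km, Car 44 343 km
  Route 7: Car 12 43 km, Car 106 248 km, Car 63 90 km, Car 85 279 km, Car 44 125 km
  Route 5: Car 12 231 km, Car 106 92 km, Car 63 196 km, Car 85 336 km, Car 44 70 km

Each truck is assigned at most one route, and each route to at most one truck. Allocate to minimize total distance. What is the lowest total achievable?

Optimal: Car 12→Route 2 (48 km), Car 106→Route 5 (92 km), Car 63→Route 7 (90 km), Car 85→Route 4 (98 km), Car 44→Route 1 (87 km) — total 48+92+90+98+87 = 415 km.
Column-greedy (each route in turn goes to its cheapest remaining truck) gives 424 km, worse by 9.
Swapping Car 44↔Car 85 (Car 44→Route 4 355 km, Car 85→Route 1 74 km) adds 244.

Minimum total: 415 km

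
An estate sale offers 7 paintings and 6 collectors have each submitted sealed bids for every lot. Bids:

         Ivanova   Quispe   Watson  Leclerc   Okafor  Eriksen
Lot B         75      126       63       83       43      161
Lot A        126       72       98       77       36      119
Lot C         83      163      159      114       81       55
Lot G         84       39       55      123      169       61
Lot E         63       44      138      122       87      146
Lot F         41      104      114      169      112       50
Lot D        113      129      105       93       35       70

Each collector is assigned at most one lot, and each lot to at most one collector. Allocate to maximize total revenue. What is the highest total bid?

Optimal: Ivanova→Lot A ($126), Quispe→Lot C ($163), Watson→Lot E ($138), Leclerc→Lot F ($169), Okafor→Lot G ($169), Eriksen→Lot B ($161) — total 126+163+138+169+169+161 = $926.
Next-best assignment: Ivanova→Lot A, Quispe→Lot D, Watson→Lot C, Leclerc→Lot F, Okafor→Lot G, Eriksen→Lot B = $913.

Maximum total: $926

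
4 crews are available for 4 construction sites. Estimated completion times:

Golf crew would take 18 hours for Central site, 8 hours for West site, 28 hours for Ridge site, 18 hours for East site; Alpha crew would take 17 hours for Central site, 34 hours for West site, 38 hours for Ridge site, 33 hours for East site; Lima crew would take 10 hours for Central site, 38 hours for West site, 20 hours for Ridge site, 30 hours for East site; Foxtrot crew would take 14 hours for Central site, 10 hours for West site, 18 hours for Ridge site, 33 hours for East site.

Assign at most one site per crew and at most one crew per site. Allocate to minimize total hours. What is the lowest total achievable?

This is a one-to-one assignment (minimum-cost bipartite matching).
Optimal: Golf crew→East site (18 hours), Alpha crew→Central site (17 hours), Lima crew→Ridge site (20 hours), Foxtrot crew→West site (10 hours) — total 18+17+20+10 = 65 hours.
Next-best assignment: Golf crew→West site, Alpha crew→East site, Lima crew→Central site, Foxtrot crew→Ridge site = 69 hours.
Swapping Lima crew↔Alpha crew (Lima crew→Central site 10 hours, Alpha crew→Ridge site 38 hours) adds 11.

Min total: 65 hours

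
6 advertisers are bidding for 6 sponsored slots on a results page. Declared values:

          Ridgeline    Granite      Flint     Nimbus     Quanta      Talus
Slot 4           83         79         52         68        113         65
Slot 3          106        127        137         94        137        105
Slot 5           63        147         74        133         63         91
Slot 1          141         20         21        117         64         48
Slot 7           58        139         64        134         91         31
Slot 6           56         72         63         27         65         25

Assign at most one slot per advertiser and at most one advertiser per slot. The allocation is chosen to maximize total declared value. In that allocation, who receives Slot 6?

Optimal: Ridgeline→Slot 1 ($141), Granite→Slot 5 ($147), Flint→Slot 6 ($63), Nimbus→Slot 7 ($134), Quanta→Slot 4 ($113), Talus→Slot 3 ($105) — total 141+147+63+134+113+105 = $703.
Max-entry greedy (repeatedly take the single best remaining cell) gives $697, worse by 6.
Next-best assignment: Ridgeline→Slot 1, Granite→Slot 5, Flint→Slot 3, Nimbus→Slot 7, Quanta→Slot 4, Talus→Slot 6 = $697.
Swapping Granite↔Flint (Granite→Slot 6 $72, Flint→Slot 5 $74) loses 64.
Flint's own top slot is Slot 3 ($137), but forcing Flint→Slot 3 and reassigning the rest optimally gives only $697 — worse by 6.

Flint receives Slot 6.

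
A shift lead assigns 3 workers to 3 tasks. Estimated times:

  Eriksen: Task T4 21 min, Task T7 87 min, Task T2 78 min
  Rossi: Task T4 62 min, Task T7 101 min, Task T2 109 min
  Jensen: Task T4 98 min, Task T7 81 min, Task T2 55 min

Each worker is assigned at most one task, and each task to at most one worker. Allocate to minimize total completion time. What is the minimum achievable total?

Optimal: Eriksen→Task T4 (21 min), Rossi→Task T7 (101 min), Jensen→Task T2 (55 min) — total 21+101+55 = 177 min.
Column-greedy (each task in turn goes to its cheapest remaining worker) gives 211 min, worse by 34.
Next-best assignment: Eriksen→Task T7, Rossi→Task T4, Jensen→Task T2 = 204 min.
Swapping Jensen↔Rossi (Jensen→Task T7 81 min, Rossi→Task T2 109 min) adds 34.

Min total: 177 min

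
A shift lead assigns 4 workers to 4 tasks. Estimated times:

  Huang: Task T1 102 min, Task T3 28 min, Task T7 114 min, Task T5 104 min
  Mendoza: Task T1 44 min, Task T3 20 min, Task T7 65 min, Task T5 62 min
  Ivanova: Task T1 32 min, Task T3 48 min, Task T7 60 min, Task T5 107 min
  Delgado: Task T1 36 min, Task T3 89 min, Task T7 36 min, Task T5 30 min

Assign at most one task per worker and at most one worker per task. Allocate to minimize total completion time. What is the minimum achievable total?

Minimum total: 155 min

Treat this as an assignment problem: match each worker to one task.
Optimal: Huang→Task T3 (28 min), Mendoza→Task T7 (65 min), Ivanova→Task T1 (32 min), Delgado→Task T5 (30 min) — total 28+65+32+30 = 155 min.
Column-greedy (each task in turn goes to its cheapest remaining worker) gives 192 min, worse by 37.
Next-best assignment: Huang→Task T3, Mendoza→Task T5, Ivanova→Task T1, Delgado→Task T7 = 158 min.
No other one-to-one assignment undercuts 155 min.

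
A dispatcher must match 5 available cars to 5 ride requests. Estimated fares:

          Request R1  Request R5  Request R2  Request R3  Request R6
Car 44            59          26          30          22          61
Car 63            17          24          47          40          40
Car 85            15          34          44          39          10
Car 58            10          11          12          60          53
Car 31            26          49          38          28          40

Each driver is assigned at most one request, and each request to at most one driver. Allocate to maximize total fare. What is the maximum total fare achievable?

Optimal: Car 44→Request R1 ($59), Car 63→Request R6 ($40), Car 85→Request R2 ($44), Car 58→Request R3 ($60), Car 31→Request R5 ($49) — total 59+40+44+60+49 = $252.
Column-greedy (each request in turn goes to its best remaining driver) gives $225, worse by 27.
No other one-to-one assignment exceeds $252.

Max total: $252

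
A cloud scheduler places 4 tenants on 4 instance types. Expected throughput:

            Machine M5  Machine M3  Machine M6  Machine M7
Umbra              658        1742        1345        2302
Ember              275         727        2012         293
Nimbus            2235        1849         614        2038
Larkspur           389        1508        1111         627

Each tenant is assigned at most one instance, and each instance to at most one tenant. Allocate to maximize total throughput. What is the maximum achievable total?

Optimal: Umbra→Machine M7 (2302 ops/s), Ember→Machine M6 (2012 ops/s), Nimbus→Machine M5 (2235 ops/s), Larkspur→Machine M3 (1508 ops/s) — total 2302+2012+2235+1508 = 8057 ops/s.
Column-greedy (each instance in turn goes to its best remaining tenant) gives 6616 ops/s, worse by 1441.

Maximum total: 8057 ops/s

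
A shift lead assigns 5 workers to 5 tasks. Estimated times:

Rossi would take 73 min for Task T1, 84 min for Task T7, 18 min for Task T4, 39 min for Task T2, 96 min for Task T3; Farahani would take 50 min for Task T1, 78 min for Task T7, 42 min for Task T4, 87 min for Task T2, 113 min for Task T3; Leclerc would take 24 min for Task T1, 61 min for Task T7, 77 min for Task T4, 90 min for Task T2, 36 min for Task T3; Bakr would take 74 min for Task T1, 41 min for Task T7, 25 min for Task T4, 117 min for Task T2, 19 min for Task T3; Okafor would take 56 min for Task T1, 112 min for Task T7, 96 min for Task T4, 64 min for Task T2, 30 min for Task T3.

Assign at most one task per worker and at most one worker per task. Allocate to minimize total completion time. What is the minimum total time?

Optimal: Rossi→Task T2 (39 min), Farahani→Task T4 (42 min), Leclerc→Task T1 (24 min), Bakr→Task T7 (41 min), Okafor→Task T3 (30 min) — total 39+42+24+41+30 = 176 min.
No other one-to-one assignment undercuts 176 min.

Min total: 176 min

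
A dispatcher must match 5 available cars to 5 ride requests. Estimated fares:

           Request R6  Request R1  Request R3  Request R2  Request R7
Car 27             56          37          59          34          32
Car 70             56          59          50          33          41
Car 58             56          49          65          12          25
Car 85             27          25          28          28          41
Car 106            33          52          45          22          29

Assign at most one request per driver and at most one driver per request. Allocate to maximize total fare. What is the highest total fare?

Treat this as an assignment problem: match each driver to one request.
Optimal: Car 27→Request R2 ($34), Car 70→Request R6 ($56), Car 58→Request R3 ($65), Car 85→Request R7 ($41), Car 106→Request R1 ($52) — total 34+56+65+41+52 = $248.
Column-greedy (each request in turn goes to its best remaining driver) gives $237, worse by 11.
Next-best assignment: Car 27→Request R6, Car 70→Request R2, Car 58→Request R3, Car 85→Request R7, Car 106→Request R1 = $247.
Every other assignment is strictly worse.

Max total: $248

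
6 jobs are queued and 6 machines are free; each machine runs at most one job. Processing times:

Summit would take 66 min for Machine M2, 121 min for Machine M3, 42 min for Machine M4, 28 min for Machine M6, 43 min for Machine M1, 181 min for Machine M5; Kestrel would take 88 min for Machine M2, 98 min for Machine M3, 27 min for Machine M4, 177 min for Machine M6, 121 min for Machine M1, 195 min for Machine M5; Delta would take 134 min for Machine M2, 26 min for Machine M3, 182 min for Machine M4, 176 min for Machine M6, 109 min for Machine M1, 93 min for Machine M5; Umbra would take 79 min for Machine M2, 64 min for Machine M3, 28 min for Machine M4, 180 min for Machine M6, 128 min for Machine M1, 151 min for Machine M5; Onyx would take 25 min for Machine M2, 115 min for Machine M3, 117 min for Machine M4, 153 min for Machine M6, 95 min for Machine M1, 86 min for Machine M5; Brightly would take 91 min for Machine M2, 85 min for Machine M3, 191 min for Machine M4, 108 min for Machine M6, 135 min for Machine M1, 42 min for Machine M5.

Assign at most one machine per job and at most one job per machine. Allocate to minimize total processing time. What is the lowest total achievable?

Treat this as an assignment problem: match each job to one machine.
Optimal: Summit→Machine M6 (28 min), Kestrel→Machine M1 (121 min), Delta→Machine M3 (26 min), Umbra→Machine M4 (28 min), Onyx→Machine M2 (25 min), Brightly→Machine M5 (42 min) — total 28+121+26+28+25+42 = 270 min.
Min-entry greedy (repeatedly take the single cheapest remaining cell) gives 276 min, worse by 6.
Next-best assignment: Summit→Machine M6, Kestrel→Machine M4, Delta→Machine M3, Umbra→Machine M1, Onyx→Machine M2, Brightly→Machine M5 = 276 min.
Every other assignment is strictly worse.

Min total: 270 min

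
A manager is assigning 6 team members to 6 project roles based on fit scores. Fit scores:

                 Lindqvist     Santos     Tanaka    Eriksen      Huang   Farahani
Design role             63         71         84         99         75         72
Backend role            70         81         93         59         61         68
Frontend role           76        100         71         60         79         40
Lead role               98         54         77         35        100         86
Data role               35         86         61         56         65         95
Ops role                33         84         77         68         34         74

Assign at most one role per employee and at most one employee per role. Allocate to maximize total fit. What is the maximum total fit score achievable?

Optimal: Lindqvist→Lead role (98 pts), Santos→Ops role (84 pts), Tanaka→Backend role (93 pts), Eriksen→Design role (99 pts), Huang→Frontend role (79 pts), Farahani→Data role (95 pts) — total 98+84+93+99+79+95 = 548 pts.
Max-entry greedy (repeatedly take the single best remaining cell) gives 520 pts, worse by 28.
Next-best assignment: Lindqvist→Frontend role, Santos→Ops role, Tanaka→Backend role, Eriksen→Design role, Huang→Lead role, Farahani→Data role = 547 pts.
No other one-to-one assignment exceeds 548 pts.

Max total: 548 pts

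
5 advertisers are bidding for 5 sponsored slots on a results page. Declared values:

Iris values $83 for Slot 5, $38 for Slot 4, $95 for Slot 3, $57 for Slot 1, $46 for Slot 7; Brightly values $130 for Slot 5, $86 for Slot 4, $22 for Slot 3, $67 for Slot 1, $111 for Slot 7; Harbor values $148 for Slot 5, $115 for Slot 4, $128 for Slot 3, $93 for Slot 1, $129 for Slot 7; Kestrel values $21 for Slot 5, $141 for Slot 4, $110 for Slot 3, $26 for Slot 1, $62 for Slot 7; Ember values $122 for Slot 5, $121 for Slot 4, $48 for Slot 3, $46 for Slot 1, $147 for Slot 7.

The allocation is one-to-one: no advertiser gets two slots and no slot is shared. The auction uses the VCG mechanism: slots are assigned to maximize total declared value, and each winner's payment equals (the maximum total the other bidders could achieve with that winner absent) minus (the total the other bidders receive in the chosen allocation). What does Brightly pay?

Brightly pays $55.

Efficient allocation: Iris→Slot 3 ($95), Brightly→Slot 5 ($130), Harbor→Slot 1 ($93), Kestrel→Slot 4 ($141), Ember→Slot 7 ($147); total welfare W = $606.
Brightly receives Slot 5 at value $130, so the others get W − 130 = $476.
Without Brightly: best allocation of the remaining 4 bidders over all 5 slots is Iris→Slot 3 ($95), Harbor→Slot 5 ($148), Kestrel→Slot 4 ($141), Ember→Slot 7 ($147), total $531.
VCG payment = (others' best without Brightly) − (others' welfare with Brightly) = 531 − 476 = $55.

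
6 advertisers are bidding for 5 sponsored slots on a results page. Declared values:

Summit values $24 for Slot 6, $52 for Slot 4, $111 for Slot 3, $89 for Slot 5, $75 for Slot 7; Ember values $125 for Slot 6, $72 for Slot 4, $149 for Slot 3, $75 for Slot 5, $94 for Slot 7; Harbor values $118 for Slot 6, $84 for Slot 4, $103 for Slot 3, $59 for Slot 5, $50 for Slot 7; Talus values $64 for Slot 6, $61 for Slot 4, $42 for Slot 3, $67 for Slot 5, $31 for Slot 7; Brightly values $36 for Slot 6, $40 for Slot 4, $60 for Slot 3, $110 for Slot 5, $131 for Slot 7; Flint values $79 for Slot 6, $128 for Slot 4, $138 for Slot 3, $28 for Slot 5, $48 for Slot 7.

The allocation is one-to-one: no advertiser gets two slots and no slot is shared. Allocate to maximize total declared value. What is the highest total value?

Max total: $615

Treat this as an assignment problem: match each advertiser to one slot.
Optimal: Harbor→Slot 6 ($118), Flint→Slot 4 ($128), Ember→Slot 3 ($149), Summit→Slot 5 ($89), Brightly→Slot 7 ($131) — total 118+128+149+89+131 = $615.
Column-greedy (each slot in turn goes to its best remaining advertiser) gives $524, worse by 91.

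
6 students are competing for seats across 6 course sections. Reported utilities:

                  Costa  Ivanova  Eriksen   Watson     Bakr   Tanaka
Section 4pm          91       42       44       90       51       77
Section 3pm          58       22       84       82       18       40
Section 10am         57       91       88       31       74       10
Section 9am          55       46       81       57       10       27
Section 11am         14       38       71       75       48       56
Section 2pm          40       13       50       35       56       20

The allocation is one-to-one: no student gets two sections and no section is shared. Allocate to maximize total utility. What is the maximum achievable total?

This is the linear assignment problem.
Optimal: Costa→Section 4pm (91 points), Ivanova→Section 10am (91 points), Eriksen→Section 9am (81 points), Watson→Section 3pm (82 points), Bakr→Section 2pm (56 points), Tanaka→Section 11am (56 points) — total 91+91+81+82+56+56 = 457 points.
Max-entry greedy (repeatedly take the single best remaining cell) gives 424 points, worse by 33.
Checked against all permutations: 457 points is optimal.

Max total: 457 points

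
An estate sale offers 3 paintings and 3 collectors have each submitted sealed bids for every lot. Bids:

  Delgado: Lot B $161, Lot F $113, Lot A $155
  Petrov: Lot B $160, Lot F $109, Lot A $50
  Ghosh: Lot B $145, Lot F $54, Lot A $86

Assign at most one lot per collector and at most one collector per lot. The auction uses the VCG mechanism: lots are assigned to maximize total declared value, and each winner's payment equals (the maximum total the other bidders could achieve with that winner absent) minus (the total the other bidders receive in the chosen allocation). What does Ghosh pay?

Efficient allocation: Delgado→Lot A ($155), Petrov→Lot F ($109), Ghosh→Lot B ($145); total welfare W = $409.
Ghosh receives Lot B at value $145, so the others get W − 145 = $264.
Without Ghosh: best allocation of the remaining 2 bidders over all 3 lots is Delgado→Lot A ($155), Petrov→Lot B ($160), total $315.
VCG payment = (others' best without Ghosh) − (others' welfare with Ghosh) = 315 − 264 = $51.

Ghosh pays $51.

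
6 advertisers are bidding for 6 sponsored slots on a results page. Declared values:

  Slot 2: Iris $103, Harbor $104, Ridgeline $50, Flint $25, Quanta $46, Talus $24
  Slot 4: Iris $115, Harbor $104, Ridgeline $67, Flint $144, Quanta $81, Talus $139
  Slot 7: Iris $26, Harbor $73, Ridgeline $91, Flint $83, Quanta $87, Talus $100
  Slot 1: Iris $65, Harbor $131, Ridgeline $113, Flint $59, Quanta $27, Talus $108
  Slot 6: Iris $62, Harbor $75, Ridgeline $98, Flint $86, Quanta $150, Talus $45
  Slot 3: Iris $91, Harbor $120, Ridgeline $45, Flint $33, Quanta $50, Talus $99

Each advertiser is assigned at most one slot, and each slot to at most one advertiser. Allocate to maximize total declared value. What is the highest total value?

Optimal: Iris→Slot 2 ($103), Harbor→Slot 3 ($120), Ridgeline→Slot 1 ($113), Flint→Slot 4 ($144), Quanta→Slot 6 ($150), Talus→Slot 7 ($100) — total 103+120+113+144+150+100 = $730.
Row-greedy (each advertiser in turn takes its best remaining slot) gives $501, worse by 229.
Next-best assignment: Iris→Slot 2, Harbor→Slot 1, Ridgeline→Slot 7, Flint→Slot 4, Quanta→Slot 6, Talus→Slot 3 = $718.
Swapping Harbor↔Flint (Harbor→Slot 4 $104, Flint→Slot 3 $33) loses 127.
Checked against all permutations: $730 is optimal.

Maximum total: $730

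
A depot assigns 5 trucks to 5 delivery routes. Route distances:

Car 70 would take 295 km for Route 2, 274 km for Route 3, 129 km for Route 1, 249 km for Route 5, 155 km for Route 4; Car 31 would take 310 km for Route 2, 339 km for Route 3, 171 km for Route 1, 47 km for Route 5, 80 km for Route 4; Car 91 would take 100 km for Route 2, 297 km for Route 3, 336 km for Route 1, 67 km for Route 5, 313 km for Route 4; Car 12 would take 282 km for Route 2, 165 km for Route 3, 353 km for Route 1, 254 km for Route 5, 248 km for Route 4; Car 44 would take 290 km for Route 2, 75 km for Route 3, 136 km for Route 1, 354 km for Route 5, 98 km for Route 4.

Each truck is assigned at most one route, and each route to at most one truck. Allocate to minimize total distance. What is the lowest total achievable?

Optimal: Car 70→Route 1 (129 km), Car 31→Route 5 (47 km), Car 91→Route 2 (100 km), Car 12→Route 3 (165 km), Car 44→Route 4 (98 km) — total 129+47+100+165+98 = 539 km.
Swapping Car 12↔Car 44 (Car 12→Route 4 248 km, Car 44→Route 3 75 km) adds 60.
No other one-to-one assignment undercuts 539 km.

Min total: 539 km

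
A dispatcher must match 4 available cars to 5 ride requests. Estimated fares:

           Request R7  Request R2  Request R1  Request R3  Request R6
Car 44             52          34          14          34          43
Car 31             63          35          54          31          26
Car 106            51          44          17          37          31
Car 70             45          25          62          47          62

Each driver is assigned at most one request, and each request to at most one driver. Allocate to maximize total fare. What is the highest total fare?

Max total: $212

Optimal: Car 44→Request R7 ($52), Car 31→Request R1 ($54), Car 106→Request R2 ($44), Car 70→Request R6 ($62) — total 52+54+44+62 = $212.
Checked against all permutations: $212 is optimal.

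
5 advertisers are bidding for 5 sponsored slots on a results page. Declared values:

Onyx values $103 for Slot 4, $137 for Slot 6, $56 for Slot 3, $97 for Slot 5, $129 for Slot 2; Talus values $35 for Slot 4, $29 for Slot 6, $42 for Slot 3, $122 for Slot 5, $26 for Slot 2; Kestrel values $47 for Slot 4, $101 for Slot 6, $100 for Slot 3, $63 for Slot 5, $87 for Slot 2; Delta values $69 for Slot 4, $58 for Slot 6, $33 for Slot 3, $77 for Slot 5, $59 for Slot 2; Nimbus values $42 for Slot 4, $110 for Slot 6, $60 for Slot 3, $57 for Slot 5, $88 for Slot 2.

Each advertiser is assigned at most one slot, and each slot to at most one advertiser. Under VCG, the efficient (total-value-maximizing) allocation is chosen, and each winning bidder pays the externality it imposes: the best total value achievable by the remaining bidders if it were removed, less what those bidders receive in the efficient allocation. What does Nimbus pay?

Efficient allocation: Onyx→Slot 2 ($129), Talus→Slot 5 ($122), Kestrel→Slot 3 ($100), Delta→Slot 4 ($69), Nimbus→Slot 6 ($110); total welfare W = $530.
Nimbus receives Slot 6 at value $110, so the others get W − 110 = $420.
Without Nimbus: best allocation of the remaining 4 bidders over all 5 slots is Onyx→Slot 6 ($137), Talus→Slot 5 ($122), Kestrel→Slot 3 ($100), Delta→Slot 4 ($69), total $428.
VCG payment = (others' best without Nimbus) − (others' welfare with Nimbus) = 428 − 420 = $8.

Nimbus pays $8.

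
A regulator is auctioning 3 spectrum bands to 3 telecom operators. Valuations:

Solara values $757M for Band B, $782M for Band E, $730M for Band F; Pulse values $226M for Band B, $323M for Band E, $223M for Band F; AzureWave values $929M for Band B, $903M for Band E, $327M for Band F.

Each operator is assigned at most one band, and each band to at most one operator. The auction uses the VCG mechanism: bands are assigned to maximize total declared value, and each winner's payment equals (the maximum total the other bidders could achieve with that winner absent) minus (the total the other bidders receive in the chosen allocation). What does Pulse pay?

Pulse pays $52M.

Efficient allocation: Solara→Band F ($730M), Pulse→Band E ($323M), AzureWave→Band B ($929M); total welfare W = $1982M.
Pulse receives Band E at value $323M, so the others get W − 323 = $1659M.
Without Pulse: best allocation of the remaining 2 bidders over all 3 bands is Solara→Band E ($782M), AzureWave→Band B ($929M), total $1711M.
VCG payment = (others' best without Pulse) − (others' welfare with Pulse) = 1711 − 1659 = $52M.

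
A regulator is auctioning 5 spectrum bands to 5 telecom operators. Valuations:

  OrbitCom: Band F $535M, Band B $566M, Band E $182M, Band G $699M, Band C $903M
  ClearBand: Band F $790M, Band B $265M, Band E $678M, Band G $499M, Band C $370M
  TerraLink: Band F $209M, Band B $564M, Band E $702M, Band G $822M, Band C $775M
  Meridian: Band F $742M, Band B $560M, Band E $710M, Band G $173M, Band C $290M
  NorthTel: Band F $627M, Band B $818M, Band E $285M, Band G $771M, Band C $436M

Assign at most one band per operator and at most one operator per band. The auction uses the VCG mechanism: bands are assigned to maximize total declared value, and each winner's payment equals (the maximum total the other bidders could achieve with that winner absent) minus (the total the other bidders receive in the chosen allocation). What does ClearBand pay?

ClearBand pays $32M.

Efficient allocation: OrbitCom→Band C ($903M), ClearBand→Band F ($790M), TerraLink→Band G ($822M), Meridian→Band E ($710M), NorthTel→Band B ($818M); total welfare W = $4043M.
ClearBand receives Band F at value $790M, so the others get W − 790 = $3253M.
Without ClearBand: best allocation of the remaining 4 bidders over all 5 bands is OrbitCom→Band C ($903M), TerraLink→Band G ($822M), Meridian→Band F ($742M), NorthTel→Band B ($818M), total $3285M.
VCG payment = (others' best without ClearBand) − (others' welfare with ClearBand) = 3285 − 3253 = $32M.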